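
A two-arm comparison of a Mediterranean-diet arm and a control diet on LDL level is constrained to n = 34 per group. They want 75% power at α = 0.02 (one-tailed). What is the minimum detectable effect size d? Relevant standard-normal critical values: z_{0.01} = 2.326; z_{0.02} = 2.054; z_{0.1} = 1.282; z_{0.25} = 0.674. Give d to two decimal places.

d_min ≈ 0.66

For two independent groups of n = 34 each: d_min = (z_{α} + z_β)·√(2/n).
z-sum = 2.054 + 0.674 = 2.728.
d_min = 2.728 × √(2/34) = 2.728 × 0.2425 = 0.662.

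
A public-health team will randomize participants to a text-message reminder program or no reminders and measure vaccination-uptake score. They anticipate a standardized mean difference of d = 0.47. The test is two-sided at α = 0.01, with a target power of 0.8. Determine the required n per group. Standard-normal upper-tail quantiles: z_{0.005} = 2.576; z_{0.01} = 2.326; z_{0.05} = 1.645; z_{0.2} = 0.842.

n = 106 per group

For two independent groups with equal n: n = 2·((z_{α/2} + z_β) / d)².
z_{α/2} + z_β = 2.576 + 0.842 = 3.418.
n = 2 × (3.418 / 0.47)² = 2 × 7.272² = 2 × 52.89 = 105.8.
Round up to the next whole participant.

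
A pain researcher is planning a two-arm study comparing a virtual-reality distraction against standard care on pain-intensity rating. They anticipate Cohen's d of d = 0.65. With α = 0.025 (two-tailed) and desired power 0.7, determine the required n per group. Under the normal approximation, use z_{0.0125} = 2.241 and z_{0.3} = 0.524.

For two independent groups with equal n: n = 2·((z_{α/2} + z_β) / d)².
z_{α/2} + z_β = 2.241 + 0.524 = 2.765.
n = 2 × (2.765 / 0.65)² = 2 × 4.254² = 2 × 18.10 = 36.2.
Round up to the next whole participant.

n = 37 per group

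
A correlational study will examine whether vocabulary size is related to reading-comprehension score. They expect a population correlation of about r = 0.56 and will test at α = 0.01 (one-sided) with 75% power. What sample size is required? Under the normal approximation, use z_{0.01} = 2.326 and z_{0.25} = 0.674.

Fisher's z: C = ½·ln((1+r)/(1−r)) = ½·ln(3.5455) = 0.6328.
n = ((z_{α} + z_β)/C)² + 3.
(2.326 + 0.674) / 0.6328 = 3.000 / 0.6328 = 4.741.
n = 4.741² + 3 = 22.48 + 3 = 25.5.
Round up.

n = 26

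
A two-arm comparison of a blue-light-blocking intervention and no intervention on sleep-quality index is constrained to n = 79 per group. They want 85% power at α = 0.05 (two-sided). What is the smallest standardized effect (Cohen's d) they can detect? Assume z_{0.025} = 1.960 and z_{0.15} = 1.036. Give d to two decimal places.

For two independent groups of n = 79 each: d_min = (z_{α/2} + z_β)·√(2/n).
z-sum = 1.960 + 1.036 = 2.996.
d_min = 2.996 × √(2/79) = 2.996 × 0.1591 = 0.477.

d_min ≈ 0.48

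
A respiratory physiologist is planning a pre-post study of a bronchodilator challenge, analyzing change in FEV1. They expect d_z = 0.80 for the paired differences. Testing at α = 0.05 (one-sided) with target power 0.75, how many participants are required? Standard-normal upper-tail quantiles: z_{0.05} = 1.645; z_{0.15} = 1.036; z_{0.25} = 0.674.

For a paired (one-sample on differences) test: n = ((z_{α} + z_β) / d)².
z_{α} + z_β = 1.645 + 0.674 = 2.319.
n = (2.319 / 0.80)² = 2.899² = 8.40.
Round up.

n = 9 pairs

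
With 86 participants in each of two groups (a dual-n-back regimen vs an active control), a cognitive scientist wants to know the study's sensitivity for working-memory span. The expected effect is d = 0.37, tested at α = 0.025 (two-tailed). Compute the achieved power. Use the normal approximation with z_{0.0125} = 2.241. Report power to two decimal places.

power ≈ 0.57

For two equal groups, power = Φ(d·√(n/2) − z_{α/2}).
d·√(n/2) = 0.37 × √(86/2) = 0.37 × 6.557 = 2.426.
z_β = 2.426 − 2.241 = 0.185.
Power = Φ(0.185) = 0.573.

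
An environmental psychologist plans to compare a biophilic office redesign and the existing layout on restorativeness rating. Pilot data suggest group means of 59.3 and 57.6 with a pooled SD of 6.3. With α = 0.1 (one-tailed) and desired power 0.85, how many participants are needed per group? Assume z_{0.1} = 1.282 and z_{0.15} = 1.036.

n = 148 per group

Cohen's d = |M₁ − M₂| / SD_pooled = |59.3 − 57.6| / 6.3 = 1.7 / 6.3 = 0.270.
For two independent groups with equal n: n = 2·((z_{α} + z_β) / d)².
z_{α} + z_β = 1.282 + 1.036 = 2.318.
n = 2 × (2.318 / 0.270)² = 2 × 8.585² = 2 × 73.71 = 147.4.
Round up to the next whole participant.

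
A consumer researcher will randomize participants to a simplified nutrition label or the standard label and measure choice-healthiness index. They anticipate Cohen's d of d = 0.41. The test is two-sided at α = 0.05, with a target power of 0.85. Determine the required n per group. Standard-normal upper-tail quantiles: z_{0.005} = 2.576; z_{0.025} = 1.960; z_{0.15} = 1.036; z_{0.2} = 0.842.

For two independent groups with equal n: n = 2·((z_{α/2} + z_β) / d)².
z_{α/2} + z_β = 1.960 + 1.036 = 2.996.
n = 2 × (2.996 / 0.41)² = 2 × 7.307² = 2 × 53.40 = 106.8.
Round up to the next whole participant.

n = 107 per group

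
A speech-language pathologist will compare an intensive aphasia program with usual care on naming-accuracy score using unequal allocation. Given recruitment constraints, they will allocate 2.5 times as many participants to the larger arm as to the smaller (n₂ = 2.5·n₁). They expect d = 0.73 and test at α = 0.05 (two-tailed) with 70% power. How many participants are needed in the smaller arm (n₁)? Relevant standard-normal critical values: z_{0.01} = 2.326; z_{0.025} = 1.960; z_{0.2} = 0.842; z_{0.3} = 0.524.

With allocation ratio k = n₂/n₁ = 2.5, Var(x̄₁−x̄₂) = σ²(1/n₁ + 1/(k·n₁)) = σ²·(k+1)/(k·n₁).
So n₁ = (1 + 1/k)·((z_{α/2} + z_β)/d)² = 1.400 × (2.484/0.73)².
n₁ = 1.400 × 11.58 = 16.2.
Round up: n₁ = 17, giving n₂ = ⌈2.5 × 17⌉ = ⌈42.5⌉ = 43.

n₁ = 17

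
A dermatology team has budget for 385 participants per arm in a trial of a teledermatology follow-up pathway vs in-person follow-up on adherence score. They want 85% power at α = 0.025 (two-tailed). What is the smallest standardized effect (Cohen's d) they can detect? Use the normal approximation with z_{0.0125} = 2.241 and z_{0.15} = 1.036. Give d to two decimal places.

d_min ≈ 0.24

For two independent groups of n = 385 each: d_min = (z_{α/2} + z_β)·√(2/n).
z-sum = 2.241 + 1.036 = 3.277.
d_min = 3.277 × √(2/385) = 3.277 × 0.0721 = 0.236.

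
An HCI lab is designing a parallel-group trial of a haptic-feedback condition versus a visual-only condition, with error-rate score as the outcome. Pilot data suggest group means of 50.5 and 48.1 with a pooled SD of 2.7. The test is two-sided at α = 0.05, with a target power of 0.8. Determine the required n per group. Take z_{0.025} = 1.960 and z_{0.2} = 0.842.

Cohen's d = |M₁ − M₂| / SD_pooled = |50.5 − 48.1| / 2.7 = 2.4 / 2.7 = 0.889.
For two independent groups with equal n: n = 2·((z_{α/2} + z_β) / d)².
z_{α/2} + z_β = 1.960 + 0.842 = 2.802.
n = 2 × (2.802 / 0.889)² = 2 × 3.152² = 2 × 9.93 = 19.9.
Round up to the next whole participant.

n = 20 per group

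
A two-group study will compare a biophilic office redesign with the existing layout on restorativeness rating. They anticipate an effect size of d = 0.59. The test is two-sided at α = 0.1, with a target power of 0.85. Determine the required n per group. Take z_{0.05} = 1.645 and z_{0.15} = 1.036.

n = 42 per group

For two independent groups with equal n: n = 2·((z_{α/2} + z_β) / d)².
z_{α/2} + z_β = 1.645 + 1.036 = 2.681.
n = 2 × (2.681 / 0.59)² = 2 × 4.544² = 2 × 20.65 = 41.3.
Round up to the next whole participant.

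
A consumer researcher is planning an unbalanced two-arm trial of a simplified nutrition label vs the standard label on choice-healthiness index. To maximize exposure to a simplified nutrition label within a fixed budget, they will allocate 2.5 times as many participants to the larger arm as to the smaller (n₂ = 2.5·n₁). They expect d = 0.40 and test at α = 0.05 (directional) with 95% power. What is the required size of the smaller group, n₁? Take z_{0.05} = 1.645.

n₁ = 95

With allocation ratio k = n₂/n₁ = 2.5, Var(x̄₁−x̄₂) = σ²(1/n₁ + 1/(k·n₁)) = σ²·(k+1)/(k·n₁).
So n₁ = (1 + 1/k)·((z_{α} + z_β)/d)² = 1.400 × (3.290/0.40)².
n₁ = 1.400 × 67.65 = 94.7.
Round up: n₁ = 95, giving n₂ = ⌈2.5 × 95⌉ = ⌈237.5⌉ = 238.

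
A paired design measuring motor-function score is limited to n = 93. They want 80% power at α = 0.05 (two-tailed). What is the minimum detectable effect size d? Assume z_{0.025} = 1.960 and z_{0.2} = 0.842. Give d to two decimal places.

For a single sample (or paired design) of n = 93: d_min = (z_{α/2} + z_β)/√n.
z-sum = 1.960 + 0.842 = 2.802.
d_min = 2.802 / √93 = 2.802 / 9.644 = 0.291.

d_min ≈ 0.29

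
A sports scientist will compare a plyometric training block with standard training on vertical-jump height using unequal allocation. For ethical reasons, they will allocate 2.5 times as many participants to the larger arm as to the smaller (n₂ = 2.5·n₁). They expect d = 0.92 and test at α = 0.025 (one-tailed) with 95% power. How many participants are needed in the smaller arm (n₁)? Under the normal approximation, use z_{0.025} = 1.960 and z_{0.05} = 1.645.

With allocation ratio k = n₂/n₁ = 2.5, Var(x̄₁−x̄₂) = σ²(1/n₁ + 1/(k·n₁)) = σ²·(k+1)/(k·n₁).
So n₁ = (1 + 1/k)·((z_{α} + z_β)/d)² = 1.400 × (3.605/0.92)².
n₁ = 1.400 × 15.35 = 21.5.
Round up: n₁ = 22, giving n₂ = 2.5 × 22 = 55.

n₁ = 22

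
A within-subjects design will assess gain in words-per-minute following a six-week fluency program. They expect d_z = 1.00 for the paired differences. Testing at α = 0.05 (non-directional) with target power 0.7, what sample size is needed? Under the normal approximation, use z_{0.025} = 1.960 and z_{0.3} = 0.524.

n = 7 pairs

For a paired (one-sample on differences) test: n = ((z_{α/2} + z_β) / d)².
z_{α/2} + z_β = 1.960 + 0.524 = 2.484.
n = (2.484 / 1.00)² = 2.484² = 6.17.
Round up.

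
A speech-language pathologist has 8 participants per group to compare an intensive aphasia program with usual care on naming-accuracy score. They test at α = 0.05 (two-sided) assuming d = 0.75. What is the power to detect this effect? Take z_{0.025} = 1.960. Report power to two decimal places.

power ≈ 0.32

For two equal groups, power = Φ(d·√(n/2) − z_{α/2}).
d·√(n/2) = 0.75 × √(8/2) = 0.75 × 2.000 = 1.500.
z_β = 1.500 − 1.960 = -0.460.
Power = Φ(-0.460) = 0.323.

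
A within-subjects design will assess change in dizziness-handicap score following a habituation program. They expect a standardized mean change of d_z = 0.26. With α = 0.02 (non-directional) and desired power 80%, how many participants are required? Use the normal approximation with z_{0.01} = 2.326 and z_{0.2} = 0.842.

For a paired (one-sample on differences) test: n = ((z_{α/2} + z_β) / d)².
z_{α/2} + z_β = 2.326 + 0.842 = 3.168.
n = (3.168 / 0.26)² = 12.185² = 148.46.
Round up.

n = 149 pairs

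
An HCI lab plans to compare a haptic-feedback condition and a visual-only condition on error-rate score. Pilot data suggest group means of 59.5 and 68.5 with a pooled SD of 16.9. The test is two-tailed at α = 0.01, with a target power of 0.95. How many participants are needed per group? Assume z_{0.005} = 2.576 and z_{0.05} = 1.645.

Cohen's d = |M₁ − M₂| / SD_pooled = |59.5 − 68.5| / 16.9 = 9.0 / 16.9 = 0.533.
For two independent groups with equal n: n = 2·((z_{α/2} + z_β) / d)².
z_{α/2} + z_β = 2.576 + 1.645 = 4.221.
n = 2 × (4.221 / 0.533)² = 2 × 7.919² = 2 × 62.72 = 125.4.
Round up to the next whole participant.

n = 126 per group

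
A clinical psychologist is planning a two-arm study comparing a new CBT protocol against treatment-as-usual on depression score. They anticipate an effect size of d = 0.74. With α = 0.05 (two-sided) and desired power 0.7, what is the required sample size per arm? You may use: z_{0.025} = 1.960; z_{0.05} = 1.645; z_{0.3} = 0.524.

For two independent groups with equal n: n = 2·((z_{α/2} + z_β) / d)².
z_{α/2} + z_β = 1.960 + 0.524 = 2.484.
n = 2 × (2.484 / 0.74)² = 2 × 3.357² = 2 × 11.27 = 22.5.
Round up to the next whole participant.

n = 23 per group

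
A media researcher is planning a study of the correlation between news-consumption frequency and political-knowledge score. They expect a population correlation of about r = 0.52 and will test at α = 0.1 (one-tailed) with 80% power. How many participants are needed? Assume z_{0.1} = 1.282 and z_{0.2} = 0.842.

n = 17

Fisher's z: C = ½·ln((1+r)/(1−r)) = ½·ln(3.1667) = 0.5763.
n = ((z_{α} + z_β)/C)² + 3.
(1.282 + 0.842) / 0.5763 = 2.124 / 0.5763 = 3.686.
n = 3.686² + 3 = 13.58 + 3 = 16.6.
Round up.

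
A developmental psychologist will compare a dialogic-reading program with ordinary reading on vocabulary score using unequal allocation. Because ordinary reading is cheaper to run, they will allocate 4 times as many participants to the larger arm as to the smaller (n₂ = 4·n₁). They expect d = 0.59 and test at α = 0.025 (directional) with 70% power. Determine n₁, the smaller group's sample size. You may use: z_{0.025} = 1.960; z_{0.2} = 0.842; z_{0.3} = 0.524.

With allocation ratio k = n₂/n₁ = 4, Var(x̄₁−x̄₂) = σ²(1/n₁ + 1/(k·n₁)) = σ²·(k+1)/(k·n₁).
So n₁ = (1 + 1/k)·((z_{α} + z_β)/d)² = 1.250 × (2.484/0.59)².
n₁ = 1.250 × 17.73 = 22.2.
Round up: n₁ = 23, giving n₂ = 4 × 23 = 92.

n₁ = 23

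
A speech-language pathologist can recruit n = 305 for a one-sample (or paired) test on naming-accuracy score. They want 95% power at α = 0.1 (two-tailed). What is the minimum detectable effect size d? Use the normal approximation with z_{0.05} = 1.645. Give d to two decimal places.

For a single sample (or paired design) of n = 305: d_min = (z_{α/2} + z_β)/√n.
z-sum = 1.645 + 1.645 = 3.290.
d_min = 3.290 / √305 = 3.290 / 17.464 = 0.188.

d_min ≈ 0.19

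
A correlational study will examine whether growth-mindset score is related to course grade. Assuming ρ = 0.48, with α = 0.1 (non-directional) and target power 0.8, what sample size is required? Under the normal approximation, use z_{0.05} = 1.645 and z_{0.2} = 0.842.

n = 26

Fisher's z: C = ½·ln((1+r)/(1−r)) = ½·ln(2.8462) = 0.5230.
n = ((z_{α/2} + z_β)/C)² + 3.
(1.645 + 0.842) / 0.5230 = 2.487 / 0.5230 = 4.755.
n = 4.755² + 3 = 22.61 + 3 = 25.6.
Round up.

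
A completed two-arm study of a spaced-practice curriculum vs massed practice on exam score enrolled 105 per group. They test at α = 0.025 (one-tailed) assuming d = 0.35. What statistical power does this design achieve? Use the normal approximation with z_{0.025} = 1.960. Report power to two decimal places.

For two equal groups, power = Φ(d·√(n/2) − z_{α}).
d·√(n/2) = 0.35 × √(105/2) = 0.35 × 7.246 = 2.536.
z_β = 2.536 − 1.960 = 0.576.
Power = Φ(0.576) = 0.718.

power ≈ 0.72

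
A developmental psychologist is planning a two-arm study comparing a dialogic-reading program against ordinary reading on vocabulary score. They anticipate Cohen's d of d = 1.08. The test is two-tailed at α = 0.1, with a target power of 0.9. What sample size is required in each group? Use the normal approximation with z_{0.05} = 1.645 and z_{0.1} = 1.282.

n = 15 per group

For two independent groups with equal n: n = 2·((z_{α/2} + z_β) / d)².
z_{α/2} + z_β = 1.645 + 1.282 = 2.927.
n = 2 × (2.927 / 1.08)² = 2 × 2.710² = 2 × 7.35 = 14.7.
Round up to the next whole participant.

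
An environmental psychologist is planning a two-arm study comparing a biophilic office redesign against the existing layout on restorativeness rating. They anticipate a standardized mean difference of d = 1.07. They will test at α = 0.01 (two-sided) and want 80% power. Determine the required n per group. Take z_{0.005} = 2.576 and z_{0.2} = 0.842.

For two independent groups with equal n: n = 2·((z_{α/2} + z_β) / d)².
z_{α/2} + z_β = 2.576 + 0.842 = 3.418.
n = 2 × (3.418 / 1.07)² = 2 × 3.194² = 2 × 10.20 = 20.4.
Round up to the next whole participant.

n = 21 per group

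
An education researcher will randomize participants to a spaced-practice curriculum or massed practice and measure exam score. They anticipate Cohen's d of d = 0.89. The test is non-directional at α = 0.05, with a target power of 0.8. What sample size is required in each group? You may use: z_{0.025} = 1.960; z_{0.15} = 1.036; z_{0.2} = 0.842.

n = 20 per group

For two independent groups with equal n: n = 2·((z_{α/2} + z_β) / d)².
z_{α/2} + z_β = 1.960 + 0.842 = 2.802.
n = 2 × (2.802 / 0.89)² = 2 × 3.148² = 2 × 9.91 = 19.8.
Round up to the next whole participant.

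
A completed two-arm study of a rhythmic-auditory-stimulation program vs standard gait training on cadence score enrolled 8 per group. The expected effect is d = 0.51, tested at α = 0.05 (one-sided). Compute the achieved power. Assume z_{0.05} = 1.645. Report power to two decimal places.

power ≈ 0.27

For two equal groups, power = Φ(d·√(n/2) − z_{α}).
d·√(n/2) = 0.51 × √(8/2) = 0.51 × 2.000 = 1.020.
z_β = 1.020 − 1.645 = -0.625.
Power = Φ(-0.625) = 0.266.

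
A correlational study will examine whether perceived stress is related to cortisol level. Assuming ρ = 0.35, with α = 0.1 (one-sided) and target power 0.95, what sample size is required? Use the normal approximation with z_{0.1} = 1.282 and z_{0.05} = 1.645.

Fisher's z: C = ½·ln((1+r)/(1−r)) = ½·ln(2.0769) = 0.3654.
n = ((z_{α} + z_β)/C)² + 3.
(1.282 + 1.645) / 0.3654 = 2.927 / 0.3654 = 8.010.
n = 8.010² + 3 = 64.17 + 3 = 67.2.
Round up.

n = 68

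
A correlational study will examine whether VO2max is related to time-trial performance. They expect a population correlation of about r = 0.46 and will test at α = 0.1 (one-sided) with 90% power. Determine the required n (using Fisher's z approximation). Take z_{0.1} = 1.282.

Fisher's z: C = ½·ln((1+r)/(1−r)) = ½·ln(2.7037) = 0.4973.
n = ((z_{α} + z_β)/C)² + 3.
(1.282 + 1.282) / 0.4973 = 2.564 / 0.4973 = 5.156.
n = 5.156² + 3 = 26.58 + 3 = 29.6.
Round up.

n = 30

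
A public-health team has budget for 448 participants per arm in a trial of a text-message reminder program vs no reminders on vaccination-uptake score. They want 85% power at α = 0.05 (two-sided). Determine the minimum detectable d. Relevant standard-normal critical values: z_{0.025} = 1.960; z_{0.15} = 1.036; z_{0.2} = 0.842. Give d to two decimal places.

For two independent groups of n = 448 each: d_min = (z_{α/2} + z_β)·√(2/n).
z-sum = 1.960 + 1.036 = 2.996.
d_min = 2.996 × √(2/448) = 2.996 × 0.0668 = 0.200.

d_min ≈ 0.20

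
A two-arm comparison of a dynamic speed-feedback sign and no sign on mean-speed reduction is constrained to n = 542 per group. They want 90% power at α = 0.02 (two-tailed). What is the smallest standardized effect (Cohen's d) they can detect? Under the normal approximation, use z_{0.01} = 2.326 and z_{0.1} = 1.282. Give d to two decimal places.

d_min ≈ 0.22

For two independent groups of n = 542 each: d_min = (z_{α/2} + z_β)·√(2/n).
z-sum = 2.326 + 1.282 = 3.608.
d_min = 3.608 × √(2/542) = 3.608 × 0.0607 = 0.219.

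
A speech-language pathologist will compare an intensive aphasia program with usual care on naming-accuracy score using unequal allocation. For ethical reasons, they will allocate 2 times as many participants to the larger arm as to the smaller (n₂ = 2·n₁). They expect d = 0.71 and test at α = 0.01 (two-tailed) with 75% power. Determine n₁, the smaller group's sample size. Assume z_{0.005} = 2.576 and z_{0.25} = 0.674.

n₁ = 32

With allocation ratio k = n₂/n₁ = 2, Var(x̄₁−x̄₂) = σ²(1/n₁ + 1/(k·n₁)) = σ²·(k+1)/(k·n₁).
So n₁ = (1 + 1/k)·((z_{α/2} + z_β)/d)² = 1.500 × (3.250/0.71)².
n₁ = 1.500 × 20.95 = 31.4.
Round up: n₁ = 32, giving n₂ = 2 × 32 = 64.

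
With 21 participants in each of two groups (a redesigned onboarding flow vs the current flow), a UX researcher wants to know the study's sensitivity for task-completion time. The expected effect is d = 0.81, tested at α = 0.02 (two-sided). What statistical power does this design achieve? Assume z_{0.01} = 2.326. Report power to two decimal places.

power ≈ 0.62

For two equal groups, power = Φ(d·√(n/2) − z_{α/2}).
d·√(n/2) = 0.81 × √(21/2) = 0.81 × 3.240 = 2.625.
z_β = 2.625 − 2.326 = 0.299.
Power = Φ(0.299) = 0.617.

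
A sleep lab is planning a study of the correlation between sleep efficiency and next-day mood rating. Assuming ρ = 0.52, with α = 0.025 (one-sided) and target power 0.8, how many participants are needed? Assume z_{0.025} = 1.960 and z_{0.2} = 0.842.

Fisher's z: C = ½·ln((1+r)/(1−r)) = ½·ln(3.1667) = 0.5763.
n = ((z_{α} + z_β)/C)² + 3.
(1.960 + 0.842) / 0.5763 = 2.802 / 0.5763 = 4.862.
n = 4.862² + 3 = 23.64 + 3 = 26.6.
Round up.

n = 27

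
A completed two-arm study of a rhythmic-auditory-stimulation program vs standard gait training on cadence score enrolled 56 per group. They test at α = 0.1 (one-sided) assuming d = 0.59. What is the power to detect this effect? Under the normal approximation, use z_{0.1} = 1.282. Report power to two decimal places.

For two equal groups, power = Φ(d·√(n/2) − z_{α}).
d·√(n/2) = 0.59 × √(56/2) = 0.59 × 5.292 = 3.122.
z_β = 3.122 − 1.282 = 1.840.
Power = Φ(1.840) = 0.967.

power ≈ 0.97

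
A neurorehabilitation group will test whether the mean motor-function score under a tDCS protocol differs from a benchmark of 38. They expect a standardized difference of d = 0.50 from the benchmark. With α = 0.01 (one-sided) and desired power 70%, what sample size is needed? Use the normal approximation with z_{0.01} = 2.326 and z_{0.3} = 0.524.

n = 33

For a one-sample test: n = ((z_{α} + z_β) / d)².
z_{α} + z_β = 2.326 + 0.524 = 2.850.
n = (2.850 / 0.50)² = 5.700² = 32.49.
Round up.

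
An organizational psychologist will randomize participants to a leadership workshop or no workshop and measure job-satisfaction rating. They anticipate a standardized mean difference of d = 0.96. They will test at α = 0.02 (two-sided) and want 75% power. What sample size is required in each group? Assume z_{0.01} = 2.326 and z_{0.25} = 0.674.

For two independent groups with equal n: n = 2·((z_{α/2} + z_β) / d)².
z_{α/2} + z_β = 2.326 + 0.674 = 3.000.
n = 2 × (3.000 / 0.96)² = 2 × 3.125² = 2 × 9.77 = 19.5.
Round up to the next whole participant.

n = 20 per group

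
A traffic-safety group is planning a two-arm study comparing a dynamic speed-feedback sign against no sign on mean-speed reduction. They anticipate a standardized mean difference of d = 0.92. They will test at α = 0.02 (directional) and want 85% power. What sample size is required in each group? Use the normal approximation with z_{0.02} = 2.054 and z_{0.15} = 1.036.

n = 23 per group

For two independent groups with equal n: n = 2·((z_{α} + z_β) / d)².
z_{α} + z_β = 2.054 + 1.036 = 3.090.
n = 2 × (3.090 / 0.92)² = 2 × 3.359² = 2 × 11.28 = 22.6.
Round up to the next whole participant.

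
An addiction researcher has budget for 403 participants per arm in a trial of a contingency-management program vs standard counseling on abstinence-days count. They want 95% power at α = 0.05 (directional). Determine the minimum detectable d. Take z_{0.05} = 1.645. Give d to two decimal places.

For two independent groups of n = 403 each: d_min = (z_{α} + z_β)·√(2/n).
z-sum = 1.645 + 1.645 = 3.290.
d_min = 3.290 × √(2/403) = 3.290 × 0.0704 = 0.232.

d_min ≈ 0.23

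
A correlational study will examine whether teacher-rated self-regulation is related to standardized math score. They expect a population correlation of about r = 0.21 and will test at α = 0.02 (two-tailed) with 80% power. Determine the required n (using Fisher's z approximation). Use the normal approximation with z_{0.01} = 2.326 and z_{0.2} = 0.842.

Fisher's z: C = ½·ln((1+r)/(1−r)) = ½·ln(1.5316) = 0.2132.
n = ((z_{α/2} + z_β)/C)² + 3.
(2.326 + 0.842) / 0.2132 = 3.168 / 0.2132 = 14.859.
n = 14.859² + 3 = 220.80 + 3 = 223.8.
Round up.

n = 224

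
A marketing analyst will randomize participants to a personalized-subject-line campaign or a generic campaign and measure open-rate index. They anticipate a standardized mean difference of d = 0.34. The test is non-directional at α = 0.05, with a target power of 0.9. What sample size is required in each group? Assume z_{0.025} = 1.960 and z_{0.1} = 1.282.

For two independent groups with equal n: n = 2·((z_{α/2} + z_β) / d)².
z_{α/2} + z_β = 1.960 + 1.282 = 3.242.
n = 2 × (3.242 / 0.34)² = 2 × 9.535² = 2 × 90.92 = 181.8.
Round up to the next whole participant.

n = 182 per group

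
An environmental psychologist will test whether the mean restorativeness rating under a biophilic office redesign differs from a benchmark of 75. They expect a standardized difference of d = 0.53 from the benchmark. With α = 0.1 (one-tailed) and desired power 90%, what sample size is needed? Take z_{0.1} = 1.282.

n = 24

For a one-sample test: n = ((z_{α} + z_β) / d)².
z_{α} + z_β = 1.282 + 1.282 = 2.564.
n = (2.564 / 0.53)² = 4.838² = 23.40.
Round up.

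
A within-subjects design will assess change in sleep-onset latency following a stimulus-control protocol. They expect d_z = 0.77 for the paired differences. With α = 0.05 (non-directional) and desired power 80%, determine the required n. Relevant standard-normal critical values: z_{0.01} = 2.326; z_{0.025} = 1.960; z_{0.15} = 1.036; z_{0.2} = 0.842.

n = 14 pairs

For a paired (one-sample on differences) test: n = ((z_{α/2} + z_β) / d)².
z_{α/2} + z_β = 1.960 + 0.842 = 2.802.
n = (2.802 / 0.77)² = 3.639² = 13.24.
Round up.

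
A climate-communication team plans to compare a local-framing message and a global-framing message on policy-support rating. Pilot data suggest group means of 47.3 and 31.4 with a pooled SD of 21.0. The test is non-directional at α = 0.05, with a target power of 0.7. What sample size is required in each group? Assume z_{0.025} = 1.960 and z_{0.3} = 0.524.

Cohen's d = |M₁ − M₂| / SD_pooled = |47.3 − 31.4| / 21.0 = 15.9 / 21.0 = 0.757.
For two independent groups with equal n: n = 2·((z_{α/2} + z_β) / d)².
z_{α/2} + z_β = 1.960 + 0.524 = 2.484.
n = 2 × (2.484 / 0.757)² = 2 × 3.281² = 2 × 10.77 = 21.5.
Round up to the next whole participant.

n = 22 per group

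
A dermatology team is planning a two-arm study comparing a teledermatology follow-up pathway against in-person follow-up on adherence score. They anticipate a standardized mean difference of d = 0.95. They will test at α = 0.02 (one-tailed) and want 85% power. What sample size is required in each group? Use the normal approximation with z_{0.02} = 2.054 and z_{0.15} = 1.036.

n = 22 per group

For two independent groups with equal n: n = 2·((z_{α} + z_β) / d)².
z_{α} + z_β = 2.054 + 1.036 = 3.090.
n = 2 × (3.090 / 0.95)² = 2 × 3.253² = 2 × 10.58 = 21.2.
Round up to the next whole participant.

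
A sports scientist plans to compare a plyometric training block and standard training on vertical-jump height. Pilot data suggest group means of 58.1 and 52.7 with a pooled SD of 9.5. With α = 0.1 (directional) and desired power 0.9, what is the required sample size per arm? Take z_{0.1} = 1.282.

n = 41 per group

Cohen's d = |M₁ − M₂| / SD_pooled = |58.1 − 52.7| / 9.5 = 5.4 / 9.5 = 0.568.
For two independent groups with equal n: n = 2·((z_{α} + z_β) / d)².
z_{α} + z_β = 1.282 + 1.282 = 2.564.
n = 2 × (2.564 / 0.568)² = 2 × 4.514² = 2 × 20.38 = 40.8.
Round up to the next whole participant.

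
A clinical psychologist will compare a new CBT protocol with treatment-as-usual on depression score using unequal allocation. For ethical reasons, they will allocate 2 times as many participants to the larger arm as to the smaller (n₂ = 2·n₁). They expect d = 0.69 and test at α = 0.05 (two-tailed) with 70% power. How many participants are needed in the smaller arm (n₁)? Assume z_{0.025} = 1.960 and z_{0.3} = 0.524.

n₁ = 20

With allocation ratio k = n₂/n₁ = 2, Var(x̄₁−x̄₂) = σ²(1/n₁ + 1/(k·n₁)) = σ²·(k+1)/(k·n₁).
So n₁ = (1 + 1/k)·((z_{α/2} + z_β)/d)² = 1.500 × (2.484/0.69)².
n₁ = 1.500 × 12.96 = 19.4.
Round up: n₁ = 20, giving n₂ = 2 × 20 = 40.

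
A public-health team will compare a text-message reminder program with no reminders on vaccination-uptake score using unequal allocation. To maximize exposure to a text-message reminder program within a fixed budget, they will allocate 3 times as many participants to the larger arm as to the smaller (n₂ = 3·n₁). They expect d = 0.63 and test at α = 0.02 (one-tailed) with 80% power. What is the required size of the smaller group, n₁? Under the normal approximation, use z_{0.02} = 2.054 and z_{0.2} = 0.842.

n₁ = 29

With allocation ratio k = n₂/n₁ = 3, Var(x̄₁−x̄₂) = σ²(1/n₁ + 1/(k·n₁)) = σ²·(k+1)/(k·n₁).
So n₁ = (1 + 1/k)·((z_{α} + z_β)/d)² = 1.333 × (2.896/0.63)².
n₁ = 1.333 × 21.13 = 28.2.
Round up: n₁ = 29, giving n₂ = 3 × 29 = 87.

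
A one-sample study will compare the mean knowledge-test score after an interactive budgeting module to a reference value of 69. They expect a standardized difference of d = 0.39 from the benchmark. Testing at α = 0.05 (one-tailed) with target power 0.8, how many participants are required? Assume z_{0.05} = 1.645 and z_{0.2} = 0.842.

n = 41

For a one-sample test: n = ((z_{α} + z_β) / d)².
z_{α} + z_β = 1.645 + 0.842 = 2.487.
n = (2.487 / 0.39)² = 6.377² = 40.67.
Round up.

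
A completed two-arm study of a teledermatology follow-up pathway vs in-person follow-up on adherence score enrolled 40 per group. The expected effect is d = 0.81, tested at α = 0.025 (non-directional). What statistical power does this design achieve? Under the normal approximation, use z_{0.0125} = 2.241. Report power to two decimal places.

power ≈ 0.92

For two equal groups, power = Φ(d·√(n/2) − z_{α/2}).
d·√(n/2) = 0.81 × √(40/2) = 0.81 × 4.472 = 3.622.
z_β = 3.622 − 2.241 = 1.381.
Power = Φ(1.381) = 0.916.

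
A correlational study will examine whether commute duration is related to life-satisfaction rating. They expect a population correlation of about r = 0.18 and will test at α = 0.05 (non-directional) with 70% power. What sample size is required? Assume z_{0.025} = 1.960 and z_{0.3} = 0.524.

n = 190

Fisher's z: C = ½·ln((1+r)/(1−r)) = ½·ln(1.4390) = 0.1820.
n = ((z_{α/2} + z_β)/C)² + 3.
(1.960 + 0.524) / 0.1820 = 2.484 / 0.1820 = 13.648.
n = 13.648² + 3 = 186.28 + 3 = 189.3.
Round up.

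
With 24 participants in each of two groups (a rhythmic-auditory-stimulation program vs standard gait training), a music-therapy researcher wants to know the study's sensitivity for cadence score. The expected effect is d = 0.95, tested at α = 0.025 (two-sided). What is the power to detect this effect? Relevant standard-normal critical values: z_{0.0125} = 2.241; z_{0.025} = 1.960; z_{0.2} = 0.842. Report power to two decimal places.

power ≈ 0.85

For two equal groups, power = Φ(d·√(n/2) − z_{α/2}).
d·√(n/2) = 0.95 × √(24/2) = 0.95 × 3.464 = 3.291.
z_β = 3.291 − 2.241 = 1.050.
Power = Φ(1.050) = 0.853.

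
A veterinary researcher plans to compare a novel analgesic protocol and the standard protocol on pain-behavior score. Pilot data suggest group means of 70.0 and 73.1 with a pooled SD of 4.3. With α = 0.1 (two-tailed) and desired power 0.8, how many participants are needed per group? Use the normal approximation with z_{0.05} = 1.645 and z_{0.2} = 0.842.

Cohen's d = |M₁ − M₂| / SD_pooled = |70.0 − 73.1| / 4.3 = 3.1 / 4.3 = 0.721.
For two independent groups with equal n: n = 2·((z_{α/2} + z_β) / d)².
z_{α/2} + z_β = 1.645 + 0.842 = 2.487.
n = 2 × (2.487 / 0.721)² = 2 × 3.449² = 2 × 11.90 = 23.8.
Round up to the next whole participant.

n = 24 per group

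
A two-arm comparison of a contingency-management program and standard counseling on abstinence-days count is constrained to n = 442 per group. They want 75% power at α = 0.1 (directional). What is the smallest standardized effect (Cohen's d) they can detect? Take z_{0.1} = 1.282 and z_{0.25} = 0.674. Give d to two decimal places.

d_min ≈ 0.13

For two independent groups of n = 442 each: d_min = (z_{α} + z_β)·√(2/n).
z-sum = 1.282 + 0.674 = 1.956.
d_min = 1.956 × √(2/442) = 1.956 × 0.0673 = 0.132.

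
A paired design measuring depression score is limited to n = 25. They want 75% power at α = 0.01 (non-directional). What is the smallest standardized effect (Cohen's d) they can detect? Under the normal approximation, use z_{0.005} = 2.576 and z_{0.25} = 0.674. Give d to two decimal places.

d_min ≈ 0.65

For a single sample (or paired design) of n = 25: d_min = (z_{α/2} + z_β)/√n.
z-sum = 2.576 + 0.674 = 3.250.
d_min = 3.250 / √25 = 3.250 / 5.000 = 0.650.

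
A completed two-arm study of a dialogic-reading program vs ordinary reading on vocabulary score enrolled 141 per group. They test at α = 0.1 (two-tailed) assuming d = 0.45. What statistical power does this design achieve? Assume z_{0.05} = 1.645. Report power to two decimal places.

For two equal groups, power = Φ(d·√(n/2) − z_{α/2}).
d·√(n/2) = 0.45 × √(141/2) = 0.45 × 8.396 = 3.778.
z_β = 3.778 − 1.645 = 2.133.
Power = Φ(2.133) = 0.984.

power ≈ 0.98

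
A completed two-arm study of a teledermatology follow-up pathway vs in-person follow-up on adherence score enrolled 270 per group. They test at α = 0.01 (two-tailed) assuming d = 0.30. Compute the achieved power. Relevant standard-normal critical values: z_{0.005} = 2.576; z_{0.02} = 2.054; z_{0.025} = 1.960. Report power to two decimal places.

power ≈ 0.82

For two equal groups, power = Φ(d·√(n/2) − z_{α/2}).
d·√(n/2) = 0.30 × √(270/2) = 0.30 × 11.619 = 3.486.
z_β = 3.486 − 2.576 = 0.910.
Power = Φ(0.910) = 0.819.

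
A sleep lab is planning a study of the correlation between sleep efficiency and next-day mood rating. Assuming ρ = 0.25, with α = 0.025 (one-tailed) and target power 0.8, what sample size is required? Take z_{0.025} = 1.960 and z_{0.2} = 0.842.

Fisher's z: C = ½·ln((1+r)/(1−r)) = ½·ln(1.6667) = 0.2554.
n = ((z_{α} + z_β)/C)² + 3.
(1.960 + 0.842) / 0.2554 = 2.802 / 0.2554 = 10.971.
n = 10.971² + 3 = 120.36 + 3 = 123.4.
Round up.

n = 124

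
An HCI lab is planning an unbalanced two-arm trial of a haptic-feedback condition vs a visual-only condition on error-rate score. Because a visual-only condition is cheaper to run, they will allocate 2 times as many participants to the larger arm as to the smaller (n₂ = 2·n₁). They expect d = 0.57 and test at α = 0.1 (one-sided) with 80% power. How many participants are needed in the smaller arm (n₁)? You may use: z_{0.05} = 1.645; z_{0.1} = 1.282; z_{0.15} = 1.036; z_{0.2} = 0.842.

n₁ = 21

With allocation ratio k = n₂/n₁ = 2, Var(x̄₁−x̄₂) = σ²(1/n₁ + 1/(k·n₁)) = σ²·(k+1)/(k·n₁).
So n₁ = (1 + 1/k)·((z_{α} + z_β)/d)² = 1.500 × (2.124/0.57)².
n₁ = 1.500 × 13.89 = 20.8.
Round up: n₁ = 21, giving n₂ = 2 × 21 = 42.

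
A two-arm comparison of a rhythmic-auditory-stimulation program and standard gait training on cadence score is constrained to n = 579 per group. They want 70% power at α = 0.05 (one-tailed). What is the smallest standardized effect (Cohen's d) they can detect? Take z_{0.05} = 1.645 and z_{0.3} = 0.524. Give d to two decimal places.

For two independent groups of n = 579 each: d_min = (z_{α} + z_β)·√(2/n).
z-sum = 1.645 + 0.524 = 2.169.
d_min = 2.169 × √(2/579) = 2.169 × 0.0588 = 0.127.

d_min ≈ 0.13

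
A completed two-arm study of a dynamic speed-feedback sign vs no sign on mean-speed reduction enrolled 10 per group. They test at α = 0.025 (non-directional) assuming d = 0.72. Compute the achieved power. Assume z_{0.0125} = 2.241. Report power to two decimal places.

For two equal groups, power = Φ(d·√(n/2) − z_{α/2}).
d·√(n/2) = 0.72 × √(10/2) = 0.72 × 2.236 = 1.610.
z_β = 1.610 − 2.241 = -0.631.
Power = Φ(-0.631) = 0.264.

power ≈ 0.26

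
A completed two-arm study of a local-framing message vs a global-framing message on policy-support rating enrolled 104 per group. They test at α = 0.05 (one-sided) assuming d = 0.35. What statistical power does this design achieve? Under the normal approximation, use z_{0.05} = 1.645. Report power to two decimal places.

For two equal groups, power = Φ(d·√(n/2) − z_{α}).
d·√(n/2) = 0.35 × √(104/2) = 0.35 × 7.211 = 2.524.
z_β = 2.524 − 1.645 = 0.879.
Power = Φ(0.879) = 0.810.

power ≈ 0.81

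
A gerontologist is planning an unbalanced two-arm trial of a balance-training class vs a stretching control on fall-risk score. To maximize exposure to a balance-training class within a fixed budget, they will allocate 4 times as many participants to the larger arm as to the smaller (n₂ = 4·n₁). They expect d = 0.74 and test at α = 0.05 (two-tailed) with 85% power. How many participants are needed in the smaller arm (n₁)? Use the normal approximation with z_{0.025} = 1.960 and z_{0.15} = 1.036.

With allocation ratio k = n₂/n₁ = 4, Var(x̄₁−x̄₂) = σ²(1/n₁ + 1/(k·n₁)) = σ²·(k+1)/(k·n₁).
So n₁ = (1 + 1/k)·((z_{α/2} + z_β)/d)² = 1.250 × (2.996/0.74)².
n₁ = 1.250 × 16.39 = 20.5.
Round up: n₁ = 21, giving n₂ = 4 × 21 = 84.

n₁ = 21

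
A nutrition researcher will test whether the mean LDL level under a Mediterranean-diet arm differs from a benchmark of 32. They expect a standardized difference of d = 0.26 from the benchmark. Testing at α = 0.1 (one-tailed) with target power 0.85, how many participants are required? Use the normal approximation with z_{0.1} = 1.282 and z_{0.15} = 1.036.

n = 80

For a one-sample test: n = ((z_{α} + z_β) / d)².
z_{α} + z_β = 1.282 + 1.036 = 2.318.
n = (2.318 / 0.26)² = 8.915² = 79.48.
Round up.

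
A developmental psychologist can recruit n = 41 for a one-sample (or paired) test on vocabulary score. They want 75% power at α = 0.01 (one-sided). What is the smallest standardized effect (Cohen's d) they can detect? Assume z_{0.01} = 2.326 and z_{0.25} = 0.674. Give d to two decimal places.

d_min ≈ 0.47

For a single sample (or paired design) of n = 41: d_min = (z_{α} + z_β)/√n.
z-sum = 2.326 + 0.674 = 3.000.
d_min = 3.000 / √41 = 3.000 / 6.403 = 0.469.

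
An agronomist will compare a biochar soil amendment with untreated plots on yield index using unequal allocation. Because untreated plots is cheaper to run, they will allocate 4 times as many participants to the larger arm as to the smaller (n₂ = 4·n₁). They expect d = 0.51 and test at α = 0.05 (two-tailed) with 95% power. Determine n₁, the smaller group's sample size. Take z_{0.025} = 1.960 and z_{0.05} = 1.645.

n₁ = 63

With allocation ratio k = n₂/n₁ = 4, Var(x̄₁−x̄₂) = σ²(1/n₁ + 1/(k·n₁)) = σ²·(k+1)/(k·n₁).
So n₁ = (1 + 1/k)·((z_{α/2} + z_β)/d)² = 1.250 × (3.605/0.51)².
n₁ = 1.250 × 49.97 = 62.5.
Round up: n₁ = 63, giving n₂ = 4 × 63 = 252.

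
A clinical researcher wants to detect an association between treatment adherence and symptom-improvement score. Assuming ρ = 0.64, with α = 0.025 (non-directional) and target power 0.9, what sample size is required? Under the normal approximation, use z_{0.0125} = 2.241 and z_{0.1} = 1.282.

Fisher's z: C = ½·ln((1+r)/(1−r)) = ½·ln(4.5556) = 0.7582.
n = ((z_{α/2} + z_β)/C)² + 3.
(2.241 + 1.282) / 0.7582 = 3.523 / 0.7582 = 4.647.
n = 4.647² + 3 = 21.59 + 3 = 24.6.
Round up.

n = 25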